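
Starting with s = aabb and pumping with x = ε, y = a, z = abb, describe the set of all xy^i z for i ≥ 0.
{xy^i z : i ≥ 0} = {a^(i+1) b^2 : i ≥ 0} = {abb, aabb, aaabb, ...}

With x = ε, y = a, z = abb: Starting with aabb and pumping the first 'a' (z = abb keeps the second 'a'), we get strings with i+1 a's followed by 2 b's for i = 0, 1, 2, ...; note bb is not produced because z always contributes one a.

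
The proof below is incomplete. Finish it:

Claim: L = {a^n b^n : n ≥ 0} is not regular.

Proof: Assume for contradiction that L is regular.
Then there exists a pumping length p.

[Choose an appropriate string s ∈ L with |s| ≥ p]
s = a^p b^p

This string is in L (has equal a's and b's) and has length 2p ≥ p.
Any decomposition xyz with |xy| ≤ p means y consists only of a's,
so pumping will unbalance the counts.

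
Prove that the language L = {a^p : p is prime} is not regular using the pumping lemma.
Assume for contradiction that L is regular, and let p ≥ 1 be the pumping length given by the pumping lemma.
Choose a prime q with q ≥ p (one exists because there are infinitely many primes) and let s = a^q. Then s ∈ L and |s| = q ≥ p.
By the pumping lemma, s = xyz for some x, y, z with |xy| ≤ p, |y| ≥ 1, and xy^i z ∈ L for every i ≥ 0.
Here y = a^k for some k with 1 ≤ k ≤ p, and xy^i z = a^(q + (i − 1)k) for every i ≥ 0.

Take i = q + 1: |xy^(q+1) z| = q + qk = q(k + 1).
Both factors satisfy q ≥ 2 and k + 1 ≥ 2, so q(k + 1) is composite, and xy^(q+1) z ∉ L.

This contradicts the pumping lemma, which requires xy^i z ∈ L for all i ≥ 0.
Hence L = {a^p : p is prime} is not regular. ∎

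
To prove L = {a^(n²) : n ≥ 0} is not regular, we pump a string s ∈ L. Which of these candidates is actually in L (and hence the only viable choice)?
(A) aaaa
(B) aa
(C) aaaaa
(A) aaaa

The pumping lemma is applied to a string s that lies in L, so first check membership of each option:
- (A) aaaa has length 4 = 2², a perfect square, so it is in L ✓
- (B) aa has length 2, strictly between 1² = 1 and 2² = 4, so it is not in L ✗
- (C) aaaaa has length 5, strictly between 2² = 4 and 3² = 9, so it is not in L ✗

Only (A) aaaa is in L, so it is the only candidate that could play the role of s.
(In a complete proof one picks s in terms of the pumping length p so that |s| ≥ p is guaranteed; a fixed string like aaaa illustrates the shape of such an s.)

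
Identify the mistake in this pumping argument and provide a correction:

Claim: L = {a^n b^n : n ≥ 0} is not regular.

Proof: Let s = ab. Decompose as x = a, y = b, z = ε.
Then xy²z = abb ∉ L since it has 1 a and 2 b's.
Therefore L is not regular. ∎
Error: The string s = ab might be shorter than the pumping length p.

Correction: Choose s = a^p b^p to ensure |s| ≥ p. Also, the decomposition is wrong: with |xy| ≤ p, y cannot include b's when s starts with p a's.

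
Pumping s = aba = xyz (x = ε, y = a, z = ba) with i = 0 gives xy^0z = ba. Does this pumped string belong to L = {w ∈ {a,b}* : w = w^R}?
No

xy⁰z = ε · ε · ba = ba.
ba reversed is ab ≠ ba, so it is not a palindrome and is not in L.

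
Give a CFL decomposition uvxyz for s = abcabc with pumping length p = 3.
u='ab', v='c', x='a', y='b', z='c'

For s = abcabc with pumping length p = 3:

One valid decomposition:
- u = 'ab'
- v = 'c'
- x = 'a'
- y = 'b'
- z = 'c'

Verification:
- uvxyz = 'ab' + 'c' + 'a' + 'b' + 'c' = abcabc ✓
- |vxy| = |'cab'| = 3 ≤ 3 ✓
- |vy| = |'cb'| = 2 > 0 ✓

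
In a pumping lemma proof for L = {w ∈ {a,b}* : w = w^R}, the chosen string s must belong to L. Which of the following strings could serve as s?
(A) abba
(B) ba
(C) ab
(A) abba

The pumping lemma is applied to a string s that lies in L, so first check membership of each option:
- (A) abba reversed is abba, the same string, so it is a palindrome and is in L ✓
- (B) ba reversed is ab ≠ ba, so it is not a palindrome and is not in L ✗
- (C) ab reversed is ba ≠ ab, so it is not a palindrome and is not in L ✗

Only (A) abba is in L, so it is the only candidate that could play the role of s.
(In a complete proof one picks s in terms of the pumping length p so that |s| ≥ p is guaranteed; a fixed string like abba illustrates the shape of such an s.)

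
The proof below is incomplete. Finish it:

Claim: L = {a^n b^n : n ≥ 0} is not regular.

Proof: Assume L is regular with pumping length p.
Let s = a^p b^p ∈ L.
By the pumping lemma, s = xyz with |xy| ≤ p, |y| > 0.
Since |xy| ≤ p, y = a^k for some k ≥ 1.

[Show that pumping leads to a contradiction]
Consider xy²z = a^(p+k) b^p.

Since k ≥ 1, we have p + k > p.
So xy²z has more a's than b's: (p+k) a's vs p b's.
This means xy²z ∉ L because a^n b^n requires equal counts.

This contradicts the pumping lemma which states xy²z ∈ L.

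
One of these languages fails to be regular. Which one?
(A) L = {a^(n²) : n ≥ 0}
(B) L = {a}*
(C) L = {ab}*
(A) {a^(n²) : n ≥ 0}

(A) L = {a^(n²) : n ≥ 0} is NOT regular.

The pumping lemma can be used to prove this:
After pumping, length is no longer a perfect square

The other languages are regular because they can be recognized by finite automata.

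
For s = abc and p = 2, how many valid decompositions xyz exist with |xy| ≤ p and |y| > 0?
3

For s = 'abc' with pumping length p = 2:

Constraints: |xy| ≤ 2, |y| > 0

Valid decompositions (|xy| ≤ p, |y| ≥ 1):
  • x='', y='a', z='bc'
  • x='a', y='b', z='c'
  • x='', y='ab', z='c'

Total count: 3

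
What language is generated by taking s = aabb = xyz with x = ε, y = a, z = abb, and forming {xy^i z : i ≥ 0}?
{xy^i z : i ≥ 0} = {a^(i+1) b^2 : i ≥ 0} = {abb, aabb, aaabb, ...}

With x = ε, y = a, z = abb: Starting with aabb and pumping the first 'a' (z = abb keeps the second 'a'), we get strings with i+1 a's followed by 2 b's for i = 0, 1, 2, ...; note bb is not produced because z always contributes one a.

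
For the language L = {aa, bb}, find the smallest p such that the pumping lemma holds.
p = 3

For a finite language L, the pumping lemma holds vacuously if p > max|s| for s ∈ L.

The longest string in L = {aa, bb} has length 2.
If p = 3, then no string s ∈ L has |s| ≥ p, so the condition is vacuously true.

The minimum pumping length is p = 3.

Why no smaller p works: for any p ≤ 2, the longest string s ∈ L has |s| = 2 ≥ p, so it would
have to be pumpable; but pumping up (i = 2, 3, ...) produces ever longer strings, which cannot all lie in the
finite language L. So the pumping property fails for every p ≤ 2.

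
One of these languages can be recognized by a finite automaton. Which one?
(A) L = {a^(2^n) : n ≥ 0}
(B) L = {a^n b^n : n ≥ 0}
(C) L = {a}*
(C) {a}*

(C) L = {a}* is regular.

This can be recognized by a finite automaton (DFA/NFA).
Regular expressions like {a}* define regular languages.

The other choices are not regular:
- {a^(2^n) : n ≥ 0}: After pumping, length is no longer a power of 2
- {a^n b^n : n ≥ 0}: After pumping, the number of a's and b's become unequal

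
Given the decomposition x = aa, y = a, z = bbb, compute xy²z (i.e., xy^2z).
aaaabbb

Given x = 'aa', y = 'a', z = 'bbb' and i = 2:

xy^2z = x + y·y·...·y (2 times) + z
       = 'aa' + 'a'^2 + 'bbb'
       = 'aa' + 'aa' + 'bbb'
       = 'aaaabbb'

The pumped string is 'aaaabbb' with length 7.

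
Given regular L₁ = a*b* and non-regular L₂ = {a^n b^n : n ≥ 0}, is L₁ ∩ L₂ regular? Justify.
No — L₁ ∩ L₂ is not regular.

Every string a^n b^n already lies in a*b*, so L₁ ∩ L₂ = {a^n b^n : n ≥ 0} = L₂ itself, which is the standard non-regular language (pump s = a^p b^p).

Note that the bare facts "L₁ regular, L₂ non-regular" do not settle the question by themselves: the closure of regular languages under ∪, ∩, complement and difference applies only when BOTH operands are regular. With a non-regular operand the result can come out regular or non-regular depending on the specific languages, so one has to work out L₁ ∩ L₂ for this particular pair, as above.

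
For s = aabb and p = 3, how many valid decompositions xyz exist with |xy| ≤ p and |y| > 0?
6

For s = 'aabb' with pumping length p = 3:

Constraints: |xy| ≤ 3, |y| > 0

Valid decompositions (|xy| ≤ p, |y| ≥ 1):
  • x='', y='a', z='abb'
  • x='a', y='a', z='bb'
  • x='', y='aa', z='bb'
  • x='aa', y='b', z='b'
  • x='a', y='ab', z='b'
  • x='', y='aab', z='b'

Total count: 6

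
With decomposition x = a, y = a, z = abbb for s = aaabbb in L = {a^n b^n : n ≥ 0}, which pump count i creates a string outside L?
i = 2

xy²z = a · aa · abbb = aaaabbb; aaaabbb has 4 a's and 3 b's; 4 ≠ 3, so it is not in L.
(Other choices also work, e.g. i = 0, 3; only i = 1 is guaranteed to stay in L since xy¹z = s.)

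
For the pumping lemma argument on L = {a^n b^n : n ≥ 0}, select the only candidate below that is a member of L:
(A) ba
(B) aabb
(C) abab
(B) aabb

The pumping lemma is applied to a string s that lies in L, so first check membership of each option:
- (A) ba has an a after a b, so it is not of the form a^n b^n and is not in L ✗
- (B) aabb = a^2 b^2 has equal counts (2 = 2), so it is in L ✓
- (C) abab has an a after a b, so it is not of the form a^n b^n and is not in L ✗

Only (B) aabb is in L, so it is the only candidate that could play the role of s.
(In a complete proof one picks s in terms of the pumping length p so that |s| ≥ p is guaranteed; a fixed string like aabb illustrates the shape of such an s.)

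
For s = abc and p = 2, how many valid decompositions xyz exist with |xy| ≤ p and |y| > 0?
3

For s = 'abc' with pumping length p = 2:

Constraints: |xy| ≤ 2, |y| > 0

Valid decompositions (|xy| ≤ p, |y| ≥ 1):
  • x='', y='a', z='bc'
  • x='a', y='b', z='c'
  • x='', y='ab', z='c'

Total count: 3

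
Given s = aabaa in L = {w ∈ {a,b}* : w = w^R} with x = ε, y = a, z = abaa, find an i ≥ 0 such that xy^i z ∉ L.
i = 0

xy⁰z = ε · ε · abaa = abaa; abaa reversed is aaba ≠ abaa, so it is not a palindrome and is not in L.
(Other choices also work, e.g. i = 2, 3; only i = 1 is guaranteed to stay in L since xy¹z = s.)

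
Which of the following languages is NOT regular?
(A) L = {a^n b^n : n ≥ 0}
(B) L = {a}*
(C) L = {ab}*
(A) {a^n b^n : n ≥ 0}

(A) L = {a^n b^n : n ≥ 0} is NOT regular.

The pumping lemma can be used to prove this:
After pumping, the number of a's and b's become unequal

The other languages are regular because they can be recognized by finite automata.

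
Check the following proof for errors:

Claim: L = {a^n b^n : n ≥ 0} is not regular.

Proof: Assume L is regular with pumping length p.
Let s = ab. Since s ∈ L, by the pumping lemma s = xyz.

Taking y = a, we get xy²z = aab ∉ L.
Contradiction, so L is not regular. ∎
The proof is INCORRECT.

Error: The string s = ab may be shorter than p.
The pumping lemma only applies to strings with |s| ≥ p, and p is not under our control.
We must choose s in terms of p, e.g. s = a^p b^p, to ensure |s| ≥ p.
(The proof also fixes one particular y; a valid argument must handle every decomposition with |xy| ≤ p and |y| ≥ 1 — for s = a^p b^p this forces y = a^k, and then xy²z = a^(p+k) b^p ∉ L.)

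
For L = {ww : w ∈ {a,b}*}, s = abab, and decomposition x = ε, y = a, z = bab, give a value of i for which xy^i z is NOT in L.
i = 3

xy³z = ε · aaa · bab = aaabab; aaabab has length 6; its halves are aaa and bab, which differ, so it is not in L.
(Other choices also work, e.g. i = 0, 2; only i = 1 is guaranteed to stay in L since xy¹z = s.)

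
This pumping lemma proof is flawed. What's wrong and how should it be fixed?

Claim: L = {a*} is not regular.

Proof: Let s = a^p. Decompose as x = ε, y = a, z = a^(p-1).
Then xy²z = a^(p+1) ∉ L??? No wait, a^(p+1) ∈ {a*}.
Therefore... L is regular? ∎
Error: The proof attempts to show a*  is not regular, but a* IS regular!

Correction: a* is a regular language (recognized by a simple DFA with one accepting state and self-loop on 'a'). The pumping lemma can only prove non-regularity, not regularity. For regular languages, pumping always works.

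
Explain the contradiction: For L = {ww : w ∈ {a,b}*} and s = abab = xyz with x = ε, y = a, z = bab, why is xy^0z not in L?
xy⁰z = bab ∉ L

Pumping with i = 0 replaces y = a by y⁰ = ε:
- Original: s = xyz = abab; abab splits into halves ab · ab, which are equal, so it is in L (w = ab)
- Pumped: xy⁰z = ε · ε · bab = bab
- bab has odd length 3, so it cannot be written as ww and is not in L

The pumping lemma would require xy⁰z ∈ L, so this decomposition yields a contradiction.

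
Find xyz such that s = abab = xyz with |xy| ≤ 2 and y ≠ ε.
x = '', y = 'a', z = 'bab'

For s = abab and p = 2, one valid decomposition is:
- x = '' (length 0)
- y = 'a' (length 1)
- z = 'bab' (length 3)

Verification:
- xyz = '' + 'a' + 'bab' = abab ✓
- |xy| = 1 ≤ 2 ✓
- |y| = 1 > 0 ✓

All pumping lemma constraints are satisfied.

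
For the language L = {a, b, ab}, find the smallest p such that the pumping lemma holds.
p = 3

For a finite language L, the pumping lemma holds vacuously if p > max|s| for s ∈ L.

The longest string in L = {a, b, ab} has length 2.
If p = 3, then no string s ∈ L has |s| ≥ p, so the condition is vacuously true.

The minimum pumping length is p = 3.

Why no smaller p works: for any p ≤ 2, the longest string s ∈ L has |s| = 2 ≥ p, so it would
have to be pumpable; but pumping up (i = 2, 3, ...) produces ever longer strings, which cannot all lie in the
finite language L. So the pumping property fails for every p ≤ 2.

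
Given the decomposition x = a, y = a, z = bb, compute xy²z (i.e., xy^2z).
aaabb

Given x = 'a', y = 'a', z = 'bb' and i = 2:

xy^2z = x + y·y·...·y (2 times) + z
       = 'a' + 'a'^2 + 'bb'
       = 'a' + 'aa' + 'bb'
       = 'aaabb'

The pumped string is 'aaabb' with length 5.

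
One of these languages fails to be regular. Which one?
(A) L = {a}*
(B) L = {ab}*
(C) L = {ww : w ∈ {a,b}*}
(C) {ww : w ∈ {a,b}*}

(C) L = {ww : w ∈ {a,b}*} is NOT regular.

The pumping lemma can be used to prove this:
After pumping, the two halves no longer match

The other languages are regular because they can be recognized by finite automata.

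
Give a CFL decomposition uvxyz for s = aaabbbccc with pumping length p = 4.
u='aa', v='a', x='bb', y='b', z='ccc'

For s = aaabbbccc with pumping length p = 4:

One valid decomposition:
- u = 'aa'
- v = 'a'
- x = 'bb'
- y = 'b'
- z = 'ccc'

Verification:
- uvxyz = 'aa' + 'a' + 'bb' + 'b' + 'ccc' = aaabbbccc ✓
- |vxy| = |'abbb'| = 4 ≤ 4 ✓
- |vy| = |'ab'| = 2 > 0 ✓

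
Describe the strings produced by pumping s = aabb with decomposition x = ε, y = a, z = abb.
{xy^i z : i ≥ 0} = {a^(i+1) b^2 : i ≥ 0} = {abb, aabb, aaabb, ...}

With x = ε, y = a, z = abb: Starting with aabb and pumping the first 'a' (z = abb keeps the second 'a'), we get strings with i+1 a's followed by 2 b's for i = 0, 1, 2, ...; note bb is not produced because z always contributes one a.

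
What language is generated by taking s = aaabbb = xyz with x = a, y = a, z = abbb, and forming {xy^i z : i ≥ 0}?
{xy^i z : i ≥ 0} = {a^(2+i) b^3 : i ≥ 0} = {aabbb, aaabbb, aaaabbb, ...}

With x = a, y = a, z = abbb: Starting with aaabbb and pumping the second 'a', we get strings with 2+i a's followed by 3 b's for i = 0, 1, 2, ...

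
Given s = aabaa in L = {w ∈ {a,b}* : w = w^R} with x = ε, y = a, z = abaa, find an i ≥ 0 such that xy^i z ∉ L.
i = 2

xy²z = ε · aa · abaa = aaabaa; aaabaa reversed is aabaaa ≠ aaabaa, so it is not a palindrome and is not in L.
(Other choices also work, e.g. i = 0, 3; only i = 1 is guaranteed to stay in L since xy¹z = s.)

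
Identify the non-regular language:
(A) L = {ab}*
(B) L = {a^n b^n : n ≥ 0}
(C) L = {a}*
(B) {a^n b^n : n ≥ 0}

(B) L = {a^n b^n : n ≥ 0} is NOT regular.

The pumping lemma can be used to prove this:
After pumping, the number of a's and b's become unequal

The other languages are regular because they can be recognized by finite automata.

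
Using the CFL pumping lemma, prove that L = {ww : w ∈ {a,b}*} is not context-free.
Assume for contradiction that L is context-free, and let p ≥ 1 be the pumping length given by the pumping lemma for CFLs.
Choose s = a^p b^p a^p b^p. Then s ∈ L (take w = a^p b^p) and |s| = 4p ≥ p.
By the CFL pumping lemma, s = uvxyz for some u, v, x, y, z with |vxy| ≤ p, |vy| ≥ 1, and uv^i xy^i z ∈ L for every i ≥ 0.

Write s as four blocks A₁ B₁ A₂ B₂ with A₁ = A₂ = a^p and B₁ = B₂ = b^p. Since |vxy| ≤ p, the window vxy lies inside at most two adjacent blocks. Take i = 0 and let t = uxz, so |t| = 4p − |vy| with 1 ≤ |vy| ≤ p. If |t| is odd, t ∉ L immediately, so assume |vy| is even (hence |vy| ≥ 2) and |t|/2 = 2p − |vy|/2, which satisfies p ≤ |t|/2 ≤ 2p − 1.

Case 1 (vxy inside A₁B₁): t = a^(p−j) b^(p−l) a^p b^p with j + l = |vy|. The second half of t has length < 2p, so it is a suffix of the trailing a^p b^p and ends in b; the first half is a^(p−j) b^(p−l) a^((j+l)/2), which ends in a because (j+l)/2 ≥ 1. The halves differ, so t ∉ L.

Case 2 (vxy inside B₁A₂, straddling the middle): t = a^p b^(p−j) a^(p−l) b^p with j + l = |vy|. If t = ww, then w is a prefix of t of length ≥ p, so w begins with a^p; and w is a suffix of t of length ≥ p, so w ends with b^p. That forces |w| ≥ 2p, contradicting |w| = |t|/2 ≤ 2p − 1. So t ∉ L.

Case 3 (vxy inside A₂B₂): t = a^p b^p a^(p−j) b^(p−l) with j + l = |vy|. The first half of t is a prefix of a^p b^p, so it begins with a; the second half is b^((j+l)/2) a^(p−j) b^(p−l), which begins with b. The halves differ, so t ∉ L.

In every case uv⁰xy⁰z = uxz ∉ L.

This contradicts the CFL pumping lemma, which requires uv^i xy^i z ∈ L for all i ≥ 0.
Hence L = {ww : w ∈ {a,b}*} is not context-free. ∎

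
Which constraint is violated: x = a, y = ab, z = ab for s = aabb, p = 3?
Violated: xyz = s

The decomposition x = a, y = ab, z = ab for s = aabb with p = 3
violates the constraint: xyz = s

xyz = 'a' + 'ab' + 'ab' = 'aabab' ≠ 'aabb' = s. The decomposition doesn't reconstruct s.

Pumping lemma constraints:
1. xyz = s (decomposition is valid)
2. |xy| ≤ p
3. |y| > 0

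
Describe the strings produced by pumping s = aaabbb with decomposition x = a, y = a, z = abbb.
{xy^i z : i ≥ 0} = {a^(2+i) b^3 : i ≥ 0} = {aabbb, aaabbb, aaaabbb, ...}

With x = a, y = a, z = abbb: Starting with aaabbb and pumping the second 'a', we get strings with 2+i a's followed by 3 b's for i = 0, 1, 2, ...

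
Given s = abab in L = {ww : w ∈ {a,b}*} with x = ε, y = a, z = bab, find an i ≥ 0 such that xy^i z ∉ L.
i = 0

xy⁰z = ε · ε · bab = bab; bab has odd length 3, so it cannot be written as ww and is not in L.
(Other choices also work, e.g. i = 2, 3; only i = 1 is guaranteed to stay in L since xy¹z = s.)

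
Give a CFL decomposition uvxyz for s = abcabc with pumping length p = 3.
u='ab', v='c', x='a', y='b', z='c'

For s = abcabc with pumping length p = 3:

One valid decomposition:
- u = 'ab'
- v = 'c'
- x = 'a'
- y = 'b'
- z = 'c'

Verification:
- uvxyz = 'ab' + 'c' + 'a' + 'b' + 'c' = abcabc ✓
- |vxy| = |'cab'| = 3 ≤ 3 ✓
- |vy| = |'cb'| = 2 > 0 ✓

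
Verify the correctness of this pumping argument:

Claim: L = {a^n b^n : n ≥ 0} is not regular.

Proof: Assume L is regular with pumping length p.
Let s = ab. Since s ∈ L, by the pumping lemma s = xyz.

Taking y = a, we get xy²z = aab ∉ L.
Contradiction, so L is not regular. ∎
The proof is INCORRECT.

Error: The string s = ab may be shorter than p.
The pumping lemma only applies to strings with |s| ≥ p, and p is not under our control.
We must choose s in terms of p, e.g. s = a^p b^p, to ensure |s| ≥ p.
(The proof also fixes one particular y; a valid argument must handle every decomposition with |xy| ≤ p and |y| ≥ 1 — for s = a^p b^p this forces y = a^k, and then xy²z = a^(p+k) b^p ∉ L.)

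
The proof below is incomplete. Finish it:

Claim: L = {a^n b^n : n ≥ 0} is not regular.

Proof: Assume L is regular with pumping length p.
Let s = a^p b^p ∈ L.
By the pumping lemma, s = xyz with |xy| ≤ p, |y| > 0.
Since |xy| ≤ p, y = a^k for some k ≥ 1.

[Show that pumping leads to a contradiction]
Consider xy²z = a^(p+k) b^p.

Since k ≥ 1, we have p + k > p.
So xy²z has more a's than b's: (p+k) a's vs p b's.
This means xy²z ∉ L because a^n b^n requires equal counts.

This contradicts the pumping lemma which states xy²z ∈ L.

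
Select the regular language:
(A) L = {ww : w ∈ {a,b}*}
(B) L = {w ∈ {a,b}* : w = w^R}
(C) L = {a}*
(C) {a}*

(C) L = {a}* is regular.

This can be recognized by a finite automaton (DFA/NFA).
Regular expressions like {a}* define regular languages.

The other choices are not regular:
- {ww : w ∈ {a,b}*}: After pumping, the two halves no longer match
- {w ∈ {a,b}* : w = w^R}: After pumping, the string is no longer symmetric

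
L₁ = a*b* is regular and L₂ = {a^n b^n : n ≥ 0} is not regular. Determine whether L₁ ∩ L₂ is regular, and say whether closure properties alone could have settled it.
No — L₁ ∩ L₂ is not regular.

Every string a^n b^n already lies in a*b*, so L₁ ∩ L₂ = {a^n b^n : n ≥ 0} = L₂ itself, which is the standard non-regular language (pump s = a^p b^p).

Note that the bare facts "L₁ regular, L₂ non-regular" do not settle the question by themselves: the closure of regular languages under ∪, ∩, complement and difference applies only when BOTH operands are regular. With a non-regular operand the result can come out regular or non-regular depending on the specific languages, so one has to work out L₁ ∩ L₂ for this particular pair, as above.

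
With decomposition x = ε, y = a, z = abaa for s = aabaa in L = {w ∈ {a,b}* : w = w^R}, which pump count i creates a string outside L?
i = 0

xy⁰z = ε · ε · abaa = abaa; abaa reversed is aaba ≠ abaa, so it is not a palindrome and is not in L.
(Other choices also work, e.g. i = 2, 3; only i = 1 is guaranteed to stay in L since xy¹z = s.)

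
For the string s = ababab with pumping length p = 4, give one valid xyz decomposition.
x = 'a', y = 'bab', z = 'ab'

For s = ababab and p = 4, one valid decomposition is:
- x = 'a' (length 1)
- y = 'bab' (length 3)
- z = 'ab' (length 2)

Verification:
- xyz = 'a' + 'bab' + 'ab' = ababab ✓
- |xy| = 4 ≤ 4 ✓
- |y| = 3 > 0 ✓

All pumping lemma constraints are satisfied.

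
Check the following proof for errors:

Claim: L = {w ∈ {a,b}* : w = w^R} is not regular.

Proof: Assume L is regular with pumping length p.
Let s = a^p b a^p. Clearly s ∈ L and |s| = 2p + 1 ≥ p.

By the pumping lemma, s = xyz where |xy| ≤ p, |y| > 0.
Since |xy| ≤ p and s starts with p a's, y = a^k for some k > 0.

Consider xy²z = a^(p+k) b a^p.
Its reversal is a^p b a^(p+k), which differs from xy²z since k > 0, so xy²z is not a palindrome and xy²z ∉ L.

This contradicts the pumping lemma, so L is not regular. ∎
The proof is correct.

This proof is valid because:
1. s = a^p b a^p is in L and is chosen in terms of p, so |s| ≥ p holds for every p
2. The decomposition analysis is correct: |xy| ≤ p forces y to lie inside the leading a's
3. The contradiction is valid: a^(p+k) b a^p has more a's before the b than after it, so it is not a palindrome
4. The conclusion follows logically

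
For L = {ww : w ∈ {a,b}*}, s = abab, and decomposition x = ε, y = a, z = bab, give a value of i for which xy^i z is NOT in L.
i = 2

xy²z = ε · aa · bab = aabab; aabab has odd length 5, so it cannot be written as ww and is not in L.
(Other choices also work, e.g. i = 0, 3; only i = 1 is guaranteed to stay in L since xy¹z = s.)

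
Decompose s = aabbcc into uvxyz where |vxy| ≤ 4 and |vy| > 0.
u='a', v='a', x='bb', y='c', z='c'

For s = aabbcc with pumping length p = 4:

One valid decomposition:
- u = 'a'
- v = 'a'
- x = 'bb'
- y = 'c'
- z = 'c'

Verification:
- uvxyz = 'a' + 'a' + 'bb' + 'c' + 'c' = aabbcc ✓
- |vxy| = |'abbc'| = 4 ≤ 4 ✓
- |vy| = |'ac'| = 2 > 0 ✓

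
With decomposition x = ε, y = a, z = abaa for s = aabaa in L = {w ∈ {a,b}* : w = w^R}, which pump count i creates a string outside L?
i = 0

xy⁰z = ε · ε · abaa = abaa; abaa reversed is aaba ≠ abaa, so it is not a palindrome and is not in L.
(Other choices also work, e.g. i = 2, 3; only i = 1 is guaranteed to stay in L since xy¹z = s.)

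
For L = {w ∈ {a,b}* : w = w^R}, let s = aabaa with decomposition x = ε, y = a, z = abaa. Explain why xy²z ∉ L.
xy²z = aaabaa ∉ L

Pumping with i = 2 replaces y = a by y² = aa:
- Original: s = xyz = aabaa; aabaa reversed is aabaa, the same string, so it is a palindrome and is in L
- Pumped: xy²z = ε · aa · abaa = aaabaa
- aaabaa reversed is aabaaa ≠ aaabaa, so it is not a palindrome and is not in L

The pumping lemma would require xy²z ∈ L, so this decomposition yields a contradiction.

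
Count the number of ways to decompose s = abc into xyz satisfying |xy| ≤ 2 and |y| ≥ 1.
3

For s = 'abc' with pumping length p = 2:

Constraints: |xy| ≤ 2, |y| > 0

Valid decompositions (|xy| ≤ p, |y| ≥ 1):
  • x='', y='a', z='bc'
  • x='a', y='b', z='c'
  • x='', y='ab', z='c'

Total count: 3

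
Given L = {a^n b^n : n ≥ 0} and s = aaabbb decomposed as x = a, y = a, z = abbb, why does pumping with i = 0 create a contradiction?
xy⁰z = aabbb ∉ L

Pumping with i = 0 replaces y = a by y⁰ = ε:
- Original: s = xyz = aaabbb; aaabbb = a^3 b^3 has equal counts (3 = 3), so it is in L
- Pumped: xy⁰z = a · ε · abbb = aabbb
- aabbb has 2 a's and 3 b's; 2 ≠ 3, so it is not in L

The pumping lemma would require xy⁰z ∈ L, so this decomposition yields a contradiction.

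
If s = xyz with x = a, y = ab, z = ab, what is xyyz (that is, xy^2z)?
aababab

Given x = 'a', y = 'ab', z = 'ab' and i = 2:

xy^2z = x + y·y·...·y (2 times) + z
       = 'a' + 'ab'^2 + 'ab'
       = 'a' + 'abab' + 'ab'
       = 'aababab'

The pumped string is 'aababab' with length 7.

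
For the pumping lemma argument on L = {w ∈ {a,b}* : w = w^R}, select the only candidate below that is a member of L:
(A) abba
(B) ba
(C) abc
(A) abba

The pumping lemma is applied to a string s that lies in L, so first check membership of each option:
- (A) abba reversed is abba, the same string, so it is a palindrome and is in L ✓
- (B) ba reversed is ab ≠ ba, so it is not a palindrome and is not in L ✗
- (C) abc reversed is cba ≠ abc, so it is not a palindrome and is not in L ✗

Only (A) abba is in L, so it is the only candidate that could play the role of s.
(In a complete proof one picks s in terms of the pumping length p so that |s| ≥ p is guaranteed; a fixed string like abba illustrates the shape of such an s.)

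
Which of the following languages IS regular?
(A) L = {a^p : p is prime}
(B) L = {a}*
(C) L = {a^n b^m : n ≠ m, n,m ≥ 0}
(B) {a}*

(B) L = {a}* is regular.

This can be recognized by a finite automaton (DFA/NFA).
Regular expressions like {a}* define regular languages.

The other choices are not regular:
- {a^p : p is prime}: After pumping, the length becomes composite
- {a^n b^m : n ≠ m, n,m ≥ 0}: After pumping a's, we can make n = m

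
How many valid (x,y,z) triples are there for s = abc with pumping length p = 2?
3

For s = 'abc' with pumping length p = 2:

Constraints: |xy| ≤ 2, |y| > 0

Valid decompositions (|xy| ≤ p, |y| ≥ 1):
  • x='', y='a', z='bc'
  • x='a', y='b', z='c'
  • x='', y='ab', z='c'

Total count: 3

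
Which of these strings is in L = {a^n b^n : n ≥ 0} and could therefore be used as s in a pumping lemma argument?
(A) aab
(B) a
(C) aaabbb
(C) aaabbb

The pumping lemma is applied to a string s that lies in L, so first check membership of each option:
- (A) aab has 2 a's and 1 b's; 2 ≠ 1, so it is not in L ✗
- (B) a has 1 a's and 0 b's; 1 ≠ 0, so it is not in L ✗
- (C) aaabbb = a^3 b^3 has equal counts (3 = 3), so it is in L ✓

Only (C) aaabbb is in L, so it is the only candidate that could play the role of s.
(In a complete proof one picks s in terms of the pumping length p so that |s| ≥ p is guaranteed; a fixed string like aaabbb illustrates the shape of such an s.)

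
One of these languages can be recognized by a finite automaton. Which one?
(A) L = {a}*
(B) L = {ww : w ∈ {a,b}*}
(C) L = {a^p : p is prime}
(A) {a}*

(A) L = {a}* is regular.

This can be recognized by a finite automaton (DFA/NFA).
Regular expressions like {a}* define regular languages.

The other choices are not regular:
- {ww : w ∈ {a,b}*}: After pumping, the two halves no longer match
- {a^p : p is prime}: After pumping, the length becomes composite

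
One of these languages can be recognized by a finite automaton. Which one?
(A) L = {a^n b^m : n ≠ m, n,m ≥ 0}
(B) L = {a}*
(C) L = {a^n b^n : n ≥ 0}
(B) {a}*

(B) L = {a}* is regular.

This can be recognized by a finite automaton (DFA/NFA).
Regular expressions like {a}* define regular languages.

The other choices are not regular:
- {a^n b^m : n ≠ m, n,m ≥ 0}: After pumping a's, we can make n = m
- {a^n b^n : n ≥ 0}: After pumping, the number of a's and b's become unequal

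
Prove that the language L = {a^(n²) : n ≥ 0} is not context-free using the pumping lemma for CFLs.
Assume for contradiction that L is context-free, and let p ≥ 1 be the pumping length given by the pumping lemma for CFLs.
Choose s = a^(p²). Then s ∈ L and |s| = p² ≥ p.
By the CFL pumping lemma, s = uvxyz for some u, v, x, y, z with |vxy| ≤ p, |vy| ≥ 1, and uv^i xy^i z ∈ L for every i ≥ 0.
All symbols are a's, so only lengths matter: let k = |vy|, with 1 ≤ k ≤ |vxy| ≤ p.

Take i = 2: |uv²xy²z| = p² + k, and p² < p² + k ≤ p² + p < (p + 1)².
So the length lies strictly between consecutive squares and is not a perfect square; uv²xy²z ∉ L.

This contradicts the CFL pumping lemma, which requires uv^i xy^i z ∈ L for all i ≥ 0.
Hence L = {a^(n²) : n ≥ 0} is not context-free. ∎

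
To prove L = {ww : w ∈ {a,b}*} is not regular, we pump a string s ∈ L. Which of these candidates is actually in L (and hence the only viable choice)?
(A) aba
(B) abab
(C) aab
(B) abab

The pumping lemma is applied to a string s that lies in L, so first check membership of each option:
- (A) aba has odd length 3, so it cannot be written as ww and is not in L ✗
- (B) abab splits into halves ab · ab, which are equal, so it is in L (w = ab) ✓
- (C) aab has odd length 3, so it cannot be written as ww and is not in L ✗

Only (B) abab is in L, so it is the only candidate that could play the role of s.
(In a complete proof one picks s in terms of the pumping length p so that |s| ≥ p is guaranteed; a fixed string like abab illustrates the shape of such an s.)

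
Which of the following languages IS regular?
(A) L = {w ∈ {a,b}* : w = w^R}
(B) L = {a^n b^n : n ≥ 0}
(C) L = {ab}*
(C) {ab}*

(C) L = {ab}* is regular.

This can be recognized by a finite automaton (DFA/NFA).
Regular expressions like {ab}* define regular languages.

The other choices are not regular:
- {w ∈ {a,b}* : w = w^R}: After pumping, the string is no longer symmetric
- {a^n b^n : n ≥ 0}: After pumping, the number of a's and b's become unequal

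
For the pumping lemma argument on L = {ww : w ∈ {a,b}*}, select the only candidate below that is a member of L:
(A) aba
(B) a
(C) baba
(C) baba

The pumping lemma is applied to a string s that lies in L, so first check membership of each option:
- (A) aba has odd length 3, so it cannot be written as ww and is not in L ✗
- (B) a has odd length 1, so it cannot be written as ww and is not in L ✗
- (C) baba splits into halves ba · ba, which are equal, so it is in L (w = ba) ✓

Only (C) baba is in L, so it is the only candidate that could play the role of s.
(In a complete proof one picks s in terms of the pumping length p so that |s| ≥ p is guaranteed; a fixed string like baba illustrates the shape of such an s.)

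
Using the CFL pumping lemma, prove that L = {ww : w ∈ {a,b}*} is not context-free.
Assume for contradiction that L is context-free, and let p ≥ 1 be the pumping length given by the pumping lemma for CFLs.
Choose s = a^p b^p a^p b^p. Then s ∈ L (take w = a^p b^p) and |s| = 4p ≥ p.
By the CFL pumping lemma, s = uvxyz for some u, v, x, y, z with |vxy| ≤ p, |vy| ≥ 1, and uv^i xy^i z ∈ L for every i ≥ 0.

Write s as four blocks A₁ B₁ A₂ B₂ with A₁ = A₂ = a^p and B₁ = B₂ = b^p. Since |vxy| ≤ p, the window vxy lies inside at most two adjacent blocks. Take i = 0 and let t = uxz, so |t| = 4p − |vy| with 1 ≤ |vy| ≤ p. If |t| is odd, t ∉ L immediately, so assume |vy| is even (hence |vy| ≥ 2) and |t|/2 = 2p − |vy|/2, which satisfies p ≤ |t|/2 ≤ 2p − 1.

Case 1 (vxy inside A₁B₁): t = a^(p−j) b^(p−l) a^p b^p with j + l = |vy|. The second half of t has length < 2p, so it is a suffix of the trailing a^p b^p and ends in b; the first half is a^(p−j) b^(p−l) a^((j+l)/2), which ends in a because (j+l)/2 ≥ 1. The halves differ, so t ∉ L.

Case 2 (vxy inside B₁A₂, straddling the middle): t = a^p b^(p−j) a^(p−l) b^p with j + l = |vy|. If t = ww, then w is a prefix of t of length ≥ p, so w begins with a^p; and w is a suffix of t of length ≥ p, so w ends with b^p. That forces |w| ≥ 2p, contradicting |w| = |t|/2 ≤ 2p − 1. So t ∉ L.

Case 3 (vxy inside A₂B₂): t = a^p b^p a^(p−j) b^(p−l) with j + l = |vy|. The first half of t is a prefix of a^p b^p, so it begins with a; the second half is b^((j+l)/2) a^(p−j) b^(p−l), which begins with b. The halves differ, so t ∉ L.

In every case uv⁰xy⁰z = uxz ∉ L.

This contradicts the CFL pumping lemma, which requires uv^i xy^i z ∈ L for all i ≥ 0.
Hence L = {ww : w ∈ {a,b}*} is not context-free. ∎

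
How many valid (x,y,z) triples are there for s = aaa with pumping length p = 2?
3

For s = 'aaa' with pumping length p = 2:

Constraints: |xy| ≤ 2, |y| > 0

Valid decompositions (|xy| ≤ p, |y| ≥ 1):
  • x='', y='a', z='aa'
  • x='a', y='a', z='a'
  • x='', y='aa', z='a'

Total count: 3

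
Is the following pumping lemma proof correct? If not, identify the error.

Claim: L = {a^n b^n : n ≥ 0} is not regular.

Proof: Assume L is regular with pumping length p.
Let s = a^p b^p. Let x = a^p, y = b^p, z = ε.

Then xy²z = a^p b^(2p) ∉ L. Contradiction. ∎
The proof is INCORRECT.

Error: The decomposition violates |xy| ≤ p.
With x = a^p and y = b^p, we have |xy| = 2p > p.
The pumping lemma requires |xy| ≤ p, so y must be within the first p characters.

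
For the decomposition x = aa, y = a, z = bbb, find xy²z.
aaaabbb

Given x = 'aa', y = 'a', z = 'bbb' and i = 2:

xy^2z = x + y·y·...·y (2 times) + z
       = 'aa' + 'a'^2 + 'bbb'
       = 'aa' + 'aa' + 'bbb'
       = 'aaaabbb'

The pumped string is 'aaaabbb' with length 7.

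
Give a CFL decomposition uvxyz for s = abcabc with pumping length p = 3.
u='ab', v='c', x='a', y='b', z='c'

For s = abcabc with pumping length p = 3:

One valid decomposition:
- u = 'ab'
- v = 'c'
- x = 'a'
- y = 'b'
- z = 'c'

Verification:
- uvxyz = 'ab' + 'c' + 'a' + 'b' + 'c' = abcabc ✓
- |vxy| = |'cab'| = 3 ≤ 3 ✓
- |vy| = |'cb'| = 2 > 0 ✓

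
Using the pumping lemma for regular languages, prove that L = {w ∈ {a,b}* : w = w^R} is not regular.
Assume for contradiction that L is regular, and let p ≥ 1 be the pumping length given by the pumping lemma.
Choose s = a^p b a^p. Then s ∈ L (it reads the same in both directions) and |s| = 2p + 1 ≥ p.
By the pumping lemma, s = xyz for some x, y, z with |xy| ≤ p, |y| ≥ 1, and xy^i z ∈ L for every i ≥ 0.
Since |xy| ≤ p and the first p symbols of s are all a's, y = a^k for some k with 1 ≤ k ≤ p.

Take i = 0: xy⁰z = a^(p − k) b a^p.
Its reversal is a^p b a^(p − k). These differ because the block of a's before the unique b has length p − k in one and p in the other, and p − k ≠ p since k ≥ 1. So xy⁰z is not a palindrome, i.e. xy⁰z ∉ L.

This contradicts the pumping lemma, which requires xy^i z ∈ L for all i ≥ 0.
Hence L = {w ∈ {a,b}* : w = w^R} is not regular. ∎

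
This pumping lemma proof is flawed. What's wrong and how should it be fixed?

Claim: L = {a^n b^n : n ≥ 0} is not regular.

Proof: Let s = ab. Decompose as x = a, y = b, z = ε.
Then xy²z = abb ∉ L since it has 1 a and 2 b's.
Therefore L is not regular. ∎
Error: The string s = ab might be shorter than the pumping length p.

Correction: Choose s = a^p b^p to ensure |s| ≥ p. Also, the decomposition is wrong: with |xy| ≤ p, y cannot include b's when s starts with p a's.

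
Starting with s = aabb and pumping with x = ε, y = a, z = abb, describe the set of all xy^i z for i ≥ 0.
{xy^i z : i ≥ 0} = {a^(i+1) b^2 : i ≥ 0} = {abb, aabb, aaabb, ...}

With x = ε, y = a, z = abb: Starting with aabb and pumping the first 'a' (z = abb keeps the second 'a'), we get strings with i+1 a's followed by 2 b's for i = 0, 1, 2, ...; note bb is not produced because z always contributes one a.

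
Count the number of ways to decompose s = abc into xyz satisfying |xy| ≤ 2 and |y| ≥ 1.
3

For s = 'abc' with pumping length p = 2:

Constraints: |xy| ≤ 2, |y| > 0

Valid decompositions (|xy| ≤ p, |y| ≥ 1):
  • x='', y='a', z='bc'
  • x='a', y='b', z='c'
  • x='', y='ab', z='c'

Total count: 3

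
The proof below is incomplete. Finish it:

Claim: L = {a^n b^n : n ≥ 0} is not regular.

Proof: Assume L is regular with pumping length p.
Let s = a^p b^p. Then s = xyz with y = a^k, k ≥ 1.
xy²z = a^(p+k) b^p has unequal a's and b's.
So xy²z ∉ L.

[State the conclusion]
This contradicts the pumping lemma for regular languages,
which guarantees xy^i z ∈ L for all i ≥ 0.

Since our assumption that L is regular leads to a contradiction,
we conclude that L = {a^n b^n : n ≥ 0} is NOT regular. ∎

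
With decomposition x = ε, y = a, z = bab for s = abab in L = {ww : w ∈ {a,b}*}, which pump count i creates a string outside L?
i = 2

xy²z = ε · aa · bab = aabab; aabab has odd length 5, so it cannot be written as ww and is not in L.
(Other choices also work, e.g. i = 0, 3; only i = 1 is guaranteed to stay in L since xy¹z = s.)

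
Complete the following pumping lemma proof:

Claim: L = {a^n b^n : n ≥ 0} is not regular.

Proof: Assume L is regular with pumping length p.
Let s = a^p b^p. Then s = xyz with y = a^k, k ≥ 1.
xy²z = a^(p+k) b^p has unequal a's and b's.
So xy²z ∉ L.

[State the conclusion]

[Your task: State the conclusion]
This contradicts the pumping lemma for regular languages,
which guarantees xy^i z ∈ L for all i ≥ 0.

Since our assumption that L is regular leads to a contradiction,
we conclude that L = {a^n b^n : n ≥ 0} is NOT regular. ∎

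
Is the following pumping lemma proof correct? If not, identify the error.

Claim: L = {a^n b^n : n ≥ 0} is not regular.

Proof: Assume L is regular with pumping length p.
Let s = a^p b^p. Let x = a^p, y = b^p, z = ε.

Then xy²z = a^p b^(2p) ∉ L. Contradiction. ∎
The proof is INCORRECT.

Error: The decomposition violates |xy| ≤ p.
With x = a^p and y = b^p, we have |xy| = 2p > p.
The pumping lemma requires |xy| ≤ p, so y must be within the first p characters.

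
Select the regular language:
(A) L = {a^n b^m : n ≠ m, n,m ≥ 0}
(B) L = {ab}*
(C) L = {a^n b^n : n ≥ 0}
(B) {ab}*

(B) L = {ab}* is regular.

This can be recognized by a finite automaton (DFA/NFA).
Regular expressions like {ab}* define regular languages.

The other choices are not regular:
- {a^n b^n : n ≥ 0}: After pumping, the number of a's and b's become unequal
- {a^n b^m : n ≠ m, n,m ≥ 0}: After pumping a's, we can make n = m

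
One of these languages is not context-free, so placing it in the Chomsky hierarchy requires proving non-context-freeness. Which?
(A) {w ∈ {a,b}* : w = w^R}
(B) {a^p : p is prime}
(B) {a^p : p is prime}

(B) {a^p : p is prime} requires the CFL pumping lemma.

- {w ∈ {a,b}* : w = w^R} is context-free (but not regular)
  • Can be shown non-regular with the regular pumping lemma
  • After pumping, the string is no longer symmetric

- {a^p : p is prime} is NOT context-free
  • Requires the CFL pumping lemma to prove
  • The CFL pumping lemma also fails because prime gaps are unbounded

The CFL pumping lemma is "stronger" in that it can prove non-membership
in the larger class of context-free languages.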